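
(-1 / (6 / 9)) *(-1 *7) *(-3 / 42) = -3 / 4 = -0.75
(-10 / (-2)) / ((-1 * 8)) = -5 / 8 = -0.62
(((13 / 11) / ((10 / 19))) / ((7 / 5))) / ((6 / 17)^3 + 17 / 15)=18202665 / 13361194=1.36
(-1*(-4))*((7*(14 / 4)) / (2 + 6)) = 49 / 4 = 12.25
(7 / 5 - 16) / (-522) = 73 / 2610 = 0.03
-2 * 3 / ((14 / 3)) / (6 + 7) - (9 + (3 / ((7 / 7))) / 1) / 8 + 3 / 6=-100 / 91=-1.10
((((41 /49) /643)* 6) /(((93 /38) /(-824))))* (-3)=7702752 /976717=7.89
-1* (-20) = 20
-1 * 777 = -777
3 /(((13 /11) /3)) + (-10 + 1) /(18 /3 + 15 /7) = 1608 /247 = 6.51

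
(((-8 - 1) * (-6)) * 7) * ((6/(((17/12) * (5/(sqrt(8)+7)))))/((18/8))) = 1398.64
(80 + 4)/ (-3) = -28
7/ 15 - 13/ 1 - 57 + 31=-578/ 15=-38.53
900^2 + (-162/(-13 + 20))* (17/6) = 5669541/7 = 809934.43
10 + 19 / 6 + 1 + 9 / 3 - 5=73 / 6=12.17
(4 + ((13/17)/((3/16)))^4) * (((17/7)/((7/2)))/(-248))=-474708625/604490607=-0.79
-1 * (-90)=90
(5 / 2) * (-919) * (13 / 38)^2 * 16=-1553110 / 361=-4302.24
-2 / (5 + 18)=-2 / 23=-0.09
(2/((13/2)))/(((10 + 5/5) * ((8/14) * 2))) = 7/286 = 0.02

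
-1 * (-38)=38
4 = 4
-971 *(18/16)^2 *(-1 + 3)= -78651/32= -2457.84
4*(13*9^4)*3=1023516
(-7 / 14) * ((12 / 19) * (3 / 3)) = -6 / 19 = -0.32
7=7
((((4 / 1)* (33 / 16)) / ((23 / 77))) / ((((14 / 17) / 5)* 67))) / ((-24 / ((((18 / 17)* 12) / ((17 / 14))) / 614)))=-0.00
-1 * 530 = -530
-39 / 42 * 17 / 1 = -221 / 14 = -15.79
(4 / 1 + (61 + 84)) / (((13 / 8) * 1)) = 1192 / 13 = 91.69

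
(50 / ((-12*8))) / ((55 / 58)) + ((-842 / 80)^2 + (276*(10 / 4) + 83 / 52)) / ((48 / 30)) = 550144789 / 1098240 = 500.93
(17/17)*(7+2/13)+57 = 834/13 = 64.15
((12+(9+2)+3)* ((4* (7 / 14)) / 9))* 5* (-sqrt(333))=-260* sqrt(37) / 3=-527.17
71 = 71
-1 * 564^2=-318096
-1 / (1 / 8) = -8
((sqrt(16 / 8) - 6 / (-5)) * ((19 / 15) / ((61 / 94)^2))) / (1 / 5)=335768 / 18605 + 167884 * sqrt(2) / 11163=39.32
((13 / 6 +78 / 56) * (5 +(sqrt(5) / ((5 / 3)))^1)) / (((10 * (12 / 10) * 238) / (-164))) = -61295 / 59976 - 12259 * sqrt(5) / 99960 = -1.30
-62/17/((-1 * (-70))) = -31/595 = -0.05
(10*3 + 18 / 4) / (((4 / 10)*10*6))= 23 / 16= 1.44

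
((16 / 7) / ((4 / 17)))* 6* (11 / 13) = 4488 / 91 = 49.32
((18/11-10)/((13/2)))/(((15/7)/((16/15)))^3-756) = 258506752/150255096849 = 0.00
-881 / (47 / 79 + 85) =-69599 / 6762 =-10.29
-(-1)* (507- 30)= 477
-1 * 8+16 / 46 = -176 / 23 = -7.65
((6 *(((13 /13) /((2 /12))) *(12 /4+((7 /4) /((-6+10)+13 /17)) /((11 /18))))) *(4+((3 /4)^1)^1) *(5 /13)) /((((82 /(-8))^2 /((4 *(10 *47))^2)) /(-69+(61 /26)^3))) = -5755956327112000 /12881011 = -446855943.77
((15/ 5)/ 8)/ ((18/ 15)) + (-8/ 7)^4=77541/ 38416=2.02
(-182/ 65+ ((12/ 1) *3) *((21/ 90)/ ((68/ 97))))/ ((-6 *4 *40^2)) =-1561/ 6528000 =-0.00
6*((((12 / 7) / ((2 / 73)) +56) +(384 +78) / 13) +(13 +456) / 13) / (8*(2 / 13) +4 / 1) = 51921 / 238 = 218.16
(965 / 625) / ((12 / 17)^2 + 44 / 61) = 3402397 / 2687500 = 1.27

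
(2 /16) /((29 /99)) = 99 /232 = 0.43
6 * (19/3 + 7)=80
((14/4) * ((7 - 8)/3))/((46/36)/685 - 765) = 14385/9432427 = 0.00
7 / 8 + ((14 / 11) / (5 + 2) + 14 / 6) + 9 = 12.39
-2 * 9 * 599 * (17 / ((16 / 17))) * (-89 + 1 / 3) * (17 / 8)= 1174211913 / 32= 36694122.28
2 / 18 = 0.11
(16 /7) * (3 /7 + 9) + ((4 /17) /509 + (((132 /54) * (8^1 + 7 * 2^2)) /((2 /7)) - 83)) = 104537089 /423997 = 246.55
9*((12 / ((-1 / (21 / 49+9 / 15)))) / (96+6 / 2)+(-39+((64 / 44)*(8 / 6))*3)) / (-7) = 115407 / 2695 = 42.82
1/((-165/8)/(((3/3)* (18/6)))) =-0.15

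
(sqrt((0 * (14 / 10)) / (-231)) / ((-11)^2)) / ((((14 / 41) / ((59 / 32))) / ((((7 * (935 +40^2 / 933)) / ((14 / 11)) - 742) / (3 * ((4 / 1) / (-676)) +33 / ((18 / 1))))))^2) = 0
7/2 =3.50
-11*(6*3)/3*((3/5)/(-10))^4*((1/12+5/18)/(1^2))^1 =-3861/12500000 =-0.00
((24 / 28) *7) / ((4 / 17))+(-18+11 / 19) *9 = -4989 / 38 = -131.29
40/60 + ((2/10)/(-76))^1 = 757/1140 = 0.66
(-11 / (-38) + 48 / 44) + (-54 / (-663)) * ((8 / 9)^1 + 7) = 186873 / 92378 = 2.02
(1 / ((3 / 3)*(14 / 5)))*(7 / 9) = 5 / 18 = 0.28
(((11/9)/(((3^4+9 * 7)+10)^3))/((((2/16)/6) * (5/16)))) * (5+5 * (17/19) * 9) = 0.00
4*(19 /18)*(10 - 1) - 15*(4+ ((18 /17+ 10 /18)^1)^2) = -476711 /7803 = -61.09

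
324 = 324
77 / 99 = 7 / 9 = 0.78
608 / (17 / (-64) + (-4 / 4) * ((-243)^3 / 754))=14669824 / 459158615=0.03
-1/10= -0.10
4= 4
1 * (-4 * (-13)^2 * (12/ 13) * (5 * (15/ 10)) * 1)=-4680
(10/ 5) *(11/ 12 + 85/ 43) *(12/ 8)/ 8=1493/ 1376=1.09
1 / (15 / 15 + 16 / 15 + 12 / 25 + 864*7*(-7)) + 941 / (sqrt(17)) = -75 / 3175009 + 941*sqrt(17) / 17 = 228.23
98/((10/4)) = 39.20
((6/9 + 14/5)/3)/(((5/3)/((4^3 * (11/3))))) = 36608/225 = 162.70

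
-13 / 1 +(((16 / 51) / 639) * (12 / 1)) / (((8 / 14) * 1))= -141107 / 10863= -12.99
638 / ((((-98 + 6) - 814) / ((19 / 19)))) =-319 / 453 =-0.70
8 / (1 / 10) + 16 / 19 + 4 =1612 / 19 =84.84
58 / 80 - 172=-6851 / 40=-171.28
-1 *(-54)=54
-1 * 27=-27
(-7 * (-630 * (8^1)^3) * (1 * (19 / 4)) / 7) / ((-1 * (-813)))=510720 / 271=1884.58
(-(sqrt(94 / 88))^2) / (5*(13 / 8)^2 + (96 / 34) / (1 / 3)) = -12784 / 259391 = -0.05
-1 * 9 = -9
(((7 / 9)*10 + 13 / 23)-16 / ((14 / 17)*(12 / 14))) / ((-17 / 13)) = 38545 / 3519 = 10.95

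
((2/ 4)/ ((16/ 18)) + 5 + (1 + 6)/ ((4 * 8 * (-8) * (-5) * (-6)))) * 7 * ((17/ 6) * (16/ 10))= 5082847/ 28800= 176.49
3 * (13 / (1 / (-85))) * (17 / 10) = -11271 / 2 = -5635.50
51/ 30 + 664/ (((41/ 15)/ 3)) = 299497/ 410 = 730.48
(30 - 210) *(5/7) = -900/7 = -128.57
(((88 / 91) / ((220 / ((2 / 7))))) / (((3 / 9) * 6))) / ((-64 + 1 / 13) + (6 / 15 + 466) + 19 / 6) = 12 / 7751849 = 0.00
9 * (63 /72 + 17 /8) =27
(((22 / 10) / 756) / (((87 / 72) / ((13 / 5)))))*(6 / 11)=0.00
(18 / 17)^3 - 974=-4779430 / 4913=-972.81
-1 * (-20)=20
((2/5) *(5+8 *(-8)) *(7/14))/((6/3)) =-59/10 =-5.90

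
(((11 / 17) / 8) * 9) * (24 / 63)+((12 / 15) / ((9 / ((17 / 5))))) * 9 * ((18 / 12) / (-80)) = 26931 / 119000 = 0.23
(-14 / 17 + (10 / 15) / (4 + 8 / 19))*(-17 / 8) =1441 / 1008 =1.43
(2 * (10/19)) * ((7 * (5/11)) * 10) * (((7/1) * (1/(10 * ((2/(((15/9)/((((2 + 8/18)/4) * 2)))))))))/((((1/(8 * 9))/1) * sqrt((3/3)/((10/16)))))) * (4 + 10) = 9261000 * sqrt(10)/2299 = 12738.52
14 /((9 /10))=140 /9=15.56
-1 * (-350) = 350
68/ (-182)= -34/ 91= -0.37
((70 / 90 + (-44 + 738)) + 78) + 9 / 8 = 55721 / 72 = 773.90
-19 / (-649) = 19 / 649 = 0.03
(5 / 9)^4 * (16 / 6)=5000 / 19683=0.25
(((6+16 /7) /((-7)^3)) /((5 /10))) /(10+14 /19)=-551 /122451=-0.00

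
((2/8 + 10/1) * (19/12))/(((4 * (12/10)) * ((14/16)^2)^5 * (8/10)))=40842035200/2542277241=16.07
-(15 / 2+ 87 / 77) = -1329 / 154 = -8.63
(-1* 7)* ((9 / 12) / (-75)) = 7 / 100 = 0.07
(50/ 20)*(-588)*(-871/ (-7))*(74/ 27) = -4511780/ 9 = -501308.89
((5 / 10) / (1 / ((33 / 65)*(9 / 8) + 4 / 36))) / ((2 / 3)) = 3193 / 6240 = 0.51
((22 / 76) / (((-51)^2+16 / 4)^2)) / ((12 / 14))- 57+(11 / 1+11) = -54152479423 / 1547213700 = -35.00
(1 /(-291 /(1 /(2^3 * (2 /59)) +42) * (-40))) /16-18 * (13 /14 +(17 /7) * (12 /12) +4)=-2762306563 /20858880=-132.43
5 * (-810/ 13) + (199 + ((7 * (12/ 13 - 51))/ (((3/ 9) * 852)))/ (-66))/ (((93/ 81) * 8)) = -5839033635/ 20143552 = -289.87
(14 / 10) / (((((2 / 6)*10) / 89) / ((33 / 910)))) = 8811 / 6500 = 1.36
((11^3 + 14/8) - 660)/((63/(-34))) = -363.07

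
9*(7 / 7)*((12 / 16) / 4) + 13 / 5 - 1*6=-137 / 80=-1.71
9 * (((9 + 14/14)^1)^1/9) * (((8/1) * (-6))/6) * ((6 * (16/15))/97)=-512/97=-5.28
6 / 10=3 / 5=0.60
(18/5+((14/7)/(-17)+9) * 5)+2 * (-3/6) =3996/85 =47.01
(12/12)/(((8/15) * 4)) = 15/32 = 0.47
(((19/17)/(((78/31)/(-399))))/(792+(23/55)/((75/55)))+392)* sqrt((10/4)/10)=1469998771/7504276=195.89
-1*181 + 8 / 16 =-361 / 2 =-180.50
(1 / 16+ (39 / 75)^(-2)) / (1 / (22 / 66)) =10169 / 8112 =1.25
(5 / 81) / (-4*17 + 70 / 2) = -5 / 2673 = -0.00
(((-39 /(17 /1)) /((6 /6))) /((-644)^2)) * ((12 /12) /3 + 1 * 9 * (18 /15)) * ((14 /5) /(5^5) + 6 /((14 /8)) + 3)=-1526697133 /3855748750000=-0.00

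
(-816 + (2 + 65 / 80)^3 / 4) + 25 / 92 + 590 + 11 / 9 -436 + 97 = -1892261093 / 3391488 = -557.94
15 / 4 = 3.75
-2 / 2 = -1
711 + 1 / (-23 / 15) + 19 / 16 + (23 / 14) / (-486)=445396229 / 625968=711.53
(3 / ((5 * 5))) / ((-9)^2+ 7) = 3 / 2200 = 0.00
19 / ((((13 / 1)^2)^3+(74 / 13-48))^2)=3211 / 3937307362633089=0.00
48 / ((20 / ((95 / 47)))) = 228 / 47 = 4.85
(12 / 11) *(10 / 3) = 40 / 11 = 3.64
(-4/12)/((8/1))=-1/24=-0.04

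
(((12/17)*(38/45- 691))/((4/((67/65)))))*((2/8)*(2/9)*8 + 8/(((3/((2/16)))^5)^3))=-4489387293432978220413247/80461629471119848243200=-55.80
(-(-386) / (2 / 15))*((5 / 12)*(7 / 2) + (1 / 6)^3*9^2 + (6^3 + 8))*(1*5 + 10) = 19613625 / 2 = 9806812.50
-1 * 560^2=-313600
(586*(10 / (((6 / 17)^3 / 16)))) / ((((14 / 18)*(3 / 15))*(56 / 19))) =683766775 / 147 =4651474.66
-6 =-6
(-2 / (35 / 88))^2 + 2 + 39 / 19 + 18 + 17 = 1497494 / 23275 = 64.34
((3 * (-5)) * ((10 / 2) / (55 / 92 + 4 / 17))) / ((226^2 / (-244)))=7155300 / 16638007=0.43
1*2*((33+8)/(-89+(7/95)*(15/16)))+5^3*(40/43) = 134103096/1162505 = 115.36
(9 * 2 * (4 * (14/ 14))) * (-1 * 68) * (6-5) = -4896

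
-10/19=-0.53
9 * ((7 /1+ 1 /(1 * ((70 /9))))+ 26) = 20871 /70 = 298.16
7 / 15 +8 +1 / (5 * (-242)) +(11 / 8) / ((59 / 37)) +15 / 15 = 8847901 / 856680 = 10.33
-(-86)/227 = 86/227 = 0.38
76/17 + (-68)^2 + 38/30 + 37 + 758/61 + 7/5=4680.56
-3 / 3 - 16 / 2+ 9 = 0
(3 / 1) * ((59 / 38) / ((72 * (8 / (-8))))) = -59 / 912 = -0.06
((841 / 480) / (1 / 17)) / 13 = 14297 / 6240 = 2.29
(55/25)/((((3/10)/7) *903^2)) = 22/349461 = 0.00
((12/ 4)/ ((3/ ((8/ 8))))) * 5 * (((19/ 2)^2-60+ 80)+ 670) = 15605/ 4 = 3901.25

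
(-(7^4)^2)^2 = 33232930569601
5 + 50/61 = 355/61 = 5.82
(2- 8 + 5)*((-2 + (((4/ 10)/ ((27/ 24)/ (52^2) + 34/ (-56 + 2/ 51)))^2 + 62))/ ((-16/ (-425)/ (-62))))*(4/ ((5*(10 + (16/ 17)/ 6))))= 7839.22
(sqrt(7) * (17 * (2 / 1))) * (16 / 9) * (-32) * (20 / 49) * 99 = -3829760 * sqrt(7) / 49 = -206787.60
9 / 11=0.82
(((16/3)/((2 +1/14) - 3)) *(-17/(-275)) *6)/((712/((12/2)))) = -0.02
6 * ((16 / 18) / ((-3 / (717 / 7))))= -3824 / 21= -182.10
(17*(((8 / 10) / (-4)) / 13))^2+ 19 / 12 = 83743 / 50700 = 1.65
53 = 53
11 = 11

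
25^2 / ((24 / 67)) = 1744.79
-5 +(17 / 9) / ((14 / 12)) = -71 / 21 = -3.38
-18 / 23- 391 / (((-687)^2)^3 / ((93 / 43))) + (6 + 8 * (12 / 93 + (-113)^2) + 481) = 110278441921688746399334992 / 1074427592742703340577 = 102639.25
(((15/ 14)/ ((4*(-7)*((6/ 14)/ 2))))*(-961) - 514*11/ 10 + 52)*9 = -430659/ 140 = -3076.14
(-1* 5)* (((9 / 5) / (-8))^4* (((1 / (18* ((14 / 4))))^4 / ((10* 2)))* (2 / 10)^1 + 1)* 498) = -392248729149 / 61465600000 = -6.38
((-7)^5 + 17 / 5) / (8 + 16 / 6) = -126027 / 80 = -1575.34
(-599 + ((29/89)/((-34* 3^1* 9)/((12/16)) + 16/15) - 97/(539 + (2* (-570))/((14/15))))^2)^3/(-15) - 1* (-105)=9671762037870857174081260342206229971804493509688540914300274054235/675082721656849399433244816296628808164913042661720866947072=14326780.60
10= 10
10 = 10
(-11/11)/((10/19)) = -1.90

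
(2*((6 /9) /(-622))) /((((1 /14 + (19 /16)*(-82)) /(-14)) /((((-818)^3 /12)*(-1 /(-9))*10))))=2145586253440 /137265759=15630.89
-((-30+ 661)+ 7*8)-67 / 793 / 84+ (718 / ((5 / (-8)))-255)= -696362183 / 333060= -2090.80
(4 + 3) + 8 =15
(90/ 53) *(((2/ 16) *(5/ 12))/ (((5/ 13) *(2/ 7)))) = 1365/ 1696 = 0.80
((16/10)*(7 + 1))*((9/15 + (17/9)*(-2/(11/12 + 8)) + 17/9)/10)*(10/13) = 636416/312975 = 2.03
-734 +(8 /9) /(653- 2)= -4300498 /5859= -734.00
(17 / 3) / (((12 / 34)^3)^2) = 2931.66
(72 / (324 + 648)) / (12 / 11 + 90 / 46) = 506 / 20817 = 0.02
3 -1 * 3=0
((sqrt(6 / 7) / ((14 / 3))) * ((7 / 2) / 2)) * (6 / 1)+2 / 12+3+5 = 9 * sqrt(42) / 28+49 / 6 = 10.25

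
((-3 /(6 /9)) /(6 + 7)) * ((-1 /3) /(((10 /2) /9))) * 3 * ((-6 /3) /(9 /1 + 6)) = -27 /325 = -0.08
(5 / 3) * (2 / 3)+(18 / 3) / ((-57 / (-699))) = 74.69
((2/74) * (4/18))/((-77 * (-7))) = 2/179487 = 0.00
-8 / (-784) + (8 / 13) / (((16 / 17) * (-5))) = -384 / 3185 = -0.12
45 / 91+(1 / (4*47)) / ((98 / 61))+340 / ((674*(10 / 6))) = 64611745 / 80715544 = 0.80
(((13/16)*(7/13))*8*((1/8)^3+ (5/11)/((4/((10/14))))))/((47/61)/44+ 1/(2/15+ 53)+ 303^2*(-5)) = -159317909/251383069680896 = -0.00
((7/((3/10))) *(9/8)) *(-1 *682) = -35805/2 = -17902.50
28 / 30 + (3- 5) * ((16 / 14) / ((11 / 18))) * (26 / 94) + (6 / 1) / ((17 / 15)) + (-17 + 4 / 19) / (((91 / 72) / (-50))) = 152583000244 / 227942715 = 669.39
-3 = -3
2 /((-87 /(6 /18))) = -2 /261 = -0.01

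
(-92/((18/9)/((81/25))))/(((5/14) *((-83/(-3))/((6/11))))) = -938952/114125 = -8.23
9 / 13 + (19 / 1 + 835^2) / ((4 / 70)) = 158623019 / 13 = 12201770.69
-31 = -31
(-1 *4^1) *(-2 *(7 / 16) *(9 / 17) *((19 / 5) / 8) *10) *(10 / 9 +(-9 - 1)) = -1330 / 17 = -78.24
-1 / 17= -0.06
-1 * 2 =-2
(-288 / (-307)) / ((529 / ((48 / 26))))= 6912 / 2111239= 0.00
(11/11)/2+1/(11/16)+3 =109/22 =4.95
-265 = -265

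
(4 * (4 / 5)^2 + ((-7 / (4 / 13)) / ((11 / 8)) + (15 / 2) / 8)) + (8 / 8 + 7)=-22211 / 4400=-5.05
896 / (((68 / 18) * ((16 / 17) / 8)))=2016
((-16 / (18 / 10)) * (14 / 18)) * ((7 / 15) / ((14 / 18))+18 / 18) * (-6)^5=86016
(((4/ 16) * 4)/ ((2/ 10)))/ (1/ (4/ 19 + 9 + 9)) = 1730/ 19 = 91.05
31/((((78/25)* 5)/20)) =1550/39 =39.74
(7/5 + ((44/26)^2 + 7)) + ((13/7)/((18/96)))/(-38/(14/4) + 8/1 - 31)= 6591538/600795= 10.97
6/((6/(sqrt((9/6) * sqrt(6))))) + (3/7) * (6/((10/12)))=6^(3/4)/2 + 108/35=5.00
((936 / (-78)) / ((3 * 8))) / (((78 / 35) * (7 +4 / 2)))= -35 / 1404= -0.02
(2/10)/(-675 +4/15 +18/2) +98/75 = 978403/748950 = 1.31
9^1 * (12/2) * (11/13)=594/13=45.69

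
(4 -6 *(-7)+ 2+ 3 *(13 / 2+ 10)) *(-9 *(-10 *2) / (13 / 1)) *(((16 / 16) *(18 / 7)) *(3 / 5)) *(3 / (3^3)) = 1620 / 7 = 231.43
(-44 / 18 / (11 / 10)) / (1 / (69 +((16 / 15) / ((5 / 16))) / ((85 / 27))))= -198572 / 1275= -155.74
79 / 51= 1.55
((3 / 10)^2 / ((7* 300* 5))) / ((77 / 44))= 3 / 612500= 0.00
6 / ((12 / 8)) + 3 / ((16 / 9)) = 91 / 16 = 5.69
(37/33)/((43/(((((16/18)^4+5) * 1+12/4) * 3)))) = 190328/282123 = 0.67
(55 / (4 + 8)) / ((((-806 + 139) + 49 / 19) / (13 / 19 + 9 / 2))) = -10835 / 302976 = -0.04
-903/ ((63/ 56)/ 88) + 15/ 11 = -2330899/ 33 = -70633.30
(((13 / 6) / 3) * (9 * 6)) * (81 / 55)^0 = 39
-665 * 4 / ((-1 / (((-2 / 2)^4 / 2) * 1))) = 1330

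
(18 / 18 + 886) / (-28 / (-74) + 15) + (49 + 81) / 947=31153563 / 538843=57.82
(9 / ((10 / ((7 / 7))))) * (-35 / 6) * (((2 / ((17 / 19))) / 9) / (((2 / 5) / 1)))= -665 / 204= -3.26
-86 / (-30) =2.87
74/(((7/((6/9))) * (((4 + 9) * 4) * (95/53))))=1961/25935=0.08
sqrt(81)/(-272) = -9/272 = -0.03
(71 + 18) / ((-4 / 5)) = -111.25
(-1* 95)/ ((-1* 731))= 95/ 731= 0.13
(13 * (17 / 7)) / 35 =221 / 245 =0.90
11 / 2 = 5.50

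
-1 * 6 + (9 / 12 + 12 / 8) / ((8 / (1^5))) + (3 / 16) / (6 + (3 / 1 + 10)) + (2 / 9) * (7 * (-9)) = -19.71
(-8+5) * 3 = -9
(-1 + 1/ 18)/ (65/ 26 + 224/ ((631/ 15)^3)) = -4271073047/ 11319389595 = -0.38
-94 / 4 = -47 / 2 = -23.50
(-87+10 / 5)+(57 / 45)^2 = -18764 / 225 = -83.40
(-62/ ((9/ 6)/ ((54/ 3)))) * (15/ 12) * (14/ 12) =-1085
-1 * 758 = -758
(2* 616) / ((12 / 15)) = 1540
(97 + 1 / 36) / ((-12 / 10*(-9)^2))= -17465 / 17496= -1.00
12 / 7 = 1.71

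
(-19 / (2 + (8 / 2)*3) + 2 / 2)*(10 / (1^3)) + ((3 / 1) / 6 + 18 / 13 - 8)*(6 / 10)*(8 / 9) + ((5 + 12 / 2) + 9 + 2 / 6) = 18428 / 1365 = 13.50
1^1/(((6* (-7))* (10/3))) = -1/140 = -0.01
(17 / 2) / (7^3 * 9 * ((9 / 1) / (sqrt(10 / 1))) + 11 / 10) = -935 / 7718950769 + 2361555 * sqrt(10) / 7718950769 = 0.00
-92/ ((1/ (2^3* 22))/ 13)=-210496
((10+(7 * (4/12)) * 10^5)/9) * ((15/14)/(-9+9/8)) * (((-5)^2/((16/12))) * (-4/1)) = 264561.60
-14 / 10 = -7 / 5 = -1.40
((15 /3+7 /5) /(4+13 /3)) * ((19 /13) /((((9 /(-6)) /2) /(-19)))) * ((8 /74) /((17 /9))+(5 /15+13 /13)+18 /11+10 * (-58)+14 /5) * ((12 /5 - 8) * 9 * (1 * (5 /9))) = 77099686350848 /168650625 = 457156.24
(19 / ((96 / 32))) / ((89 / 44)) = 836 / 267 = 3.13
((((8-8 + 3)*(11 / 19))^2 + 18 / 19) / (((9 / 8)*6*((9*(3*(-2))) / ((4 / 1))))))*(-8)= 3392 / 9747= 0.35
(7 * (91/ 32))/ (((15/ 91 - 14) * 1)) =-57967/ 40288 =-1.44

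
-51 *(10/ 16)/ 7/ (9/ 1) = -85/ 168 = -0.51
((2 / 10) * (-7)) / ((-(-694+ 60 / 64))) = -112 / 55445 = -0.00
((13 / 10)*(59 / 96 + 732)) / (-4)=-914303 / 3840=-238.10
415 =415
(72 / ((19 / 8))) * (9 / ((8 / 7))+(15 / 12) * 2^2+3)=9144 / 19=481.26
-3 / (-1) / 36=1 / 12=0.08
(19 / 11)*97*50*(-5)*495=-20733750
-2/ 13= -0.15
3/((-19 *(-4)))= 3/76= 0.04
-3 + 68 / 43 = -61 / 43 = -1.42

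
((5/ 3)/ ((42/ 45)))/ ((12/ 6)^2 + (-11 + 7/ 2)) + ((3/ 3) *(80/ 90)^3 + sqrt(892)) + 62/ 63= 42017/ 35721 + 2 *sqrt(223)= 31.04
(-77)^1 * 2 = -154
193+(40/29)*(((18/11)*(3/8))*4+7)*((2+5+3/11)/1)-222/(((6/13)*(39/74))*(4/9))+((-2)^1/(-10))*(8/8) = -61949927/35090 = -1765.46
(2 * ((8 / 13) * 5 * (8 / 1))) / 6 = 320 / 39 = 8.21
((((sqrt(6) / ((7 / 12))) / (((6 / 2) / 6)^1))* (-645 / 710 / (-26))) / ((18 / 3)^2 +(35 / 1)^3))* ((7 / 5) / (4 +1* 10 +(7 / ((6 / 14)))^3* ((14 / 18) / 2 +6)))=376164* sqrt(6) / 2680678748082335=0.00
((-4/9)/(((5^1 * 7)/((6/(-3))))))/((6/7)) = 4/135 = 0.03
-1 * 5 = -5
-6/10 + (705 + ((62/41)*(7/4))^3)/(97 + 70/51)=93429212247/13831066280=6.76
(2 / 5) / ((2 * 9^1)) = 1 / 45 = 0.02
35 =35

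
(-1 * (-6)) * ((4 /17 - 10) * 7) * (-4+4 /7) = 23904 /17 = 1406.12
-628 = -628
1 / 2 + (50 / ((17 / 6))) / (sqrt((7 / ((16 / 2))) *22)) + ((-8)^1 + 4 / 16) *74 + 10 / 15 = -1717 / 3 + 600 *sqrt(77) / 1309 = -568.31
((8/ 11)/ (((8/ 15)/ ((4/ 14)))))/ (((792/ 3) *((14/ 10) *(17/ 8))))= 50/ 100793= 0.00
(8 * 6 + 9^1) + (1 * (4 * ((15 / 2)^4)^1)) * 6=151989 / 2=75994.50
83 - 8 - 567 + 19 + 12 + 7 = -454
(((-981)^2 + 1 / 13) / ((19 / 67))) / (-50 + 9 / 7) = -5867515486 / 84227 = -69663.12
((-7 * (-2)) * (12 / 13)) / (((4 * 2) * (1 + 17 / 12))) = 252 / 377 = 0.67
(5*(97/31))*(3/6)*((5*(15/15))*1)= 2425/62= 39.11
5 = 5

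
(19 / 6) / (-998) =-19 / 5988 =-0.00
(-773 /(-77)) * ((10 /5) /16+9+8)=105901 /616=171.92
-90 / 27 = -10 / 3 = -3.33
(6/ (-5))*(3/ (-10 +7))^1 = 6/ 5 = 1.20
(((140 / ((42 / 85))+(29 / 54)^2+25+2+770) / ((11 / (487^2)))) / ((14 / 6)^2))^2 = 18313473989203.04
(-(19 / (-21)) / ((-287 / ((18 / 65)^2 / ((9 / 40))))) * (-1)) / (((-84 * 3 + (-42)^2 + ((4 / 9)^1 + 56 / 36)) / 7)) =0.00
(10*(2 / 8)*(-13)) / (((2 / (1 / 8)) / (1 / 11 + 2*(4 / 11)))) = -585 / 352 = -1.66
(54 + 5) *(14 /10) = 413 /5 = 82.60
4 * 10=40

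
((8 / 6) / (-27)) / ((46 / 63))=-14 / 207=-0.07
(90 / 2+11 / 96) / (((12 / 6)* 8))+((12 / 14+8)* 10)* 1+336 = 4595309 / 10752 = 427.39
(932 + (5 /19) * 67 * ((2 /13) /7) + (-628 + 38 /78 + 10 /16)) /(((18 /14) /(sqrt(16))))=975155 /1026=950.44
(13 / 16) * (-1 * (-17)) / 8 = 221 / 128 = 1.73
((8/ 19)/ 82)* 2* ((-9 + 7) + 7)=40/ 779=0.05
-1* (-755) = 755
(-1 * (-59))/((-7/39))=-2301/7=-328.71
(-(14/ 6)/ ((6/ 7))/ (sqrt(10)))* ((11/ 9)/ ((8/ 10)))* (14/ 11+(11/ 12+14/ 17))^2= -2239844929* sqrt(10)/ 593277696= -11.94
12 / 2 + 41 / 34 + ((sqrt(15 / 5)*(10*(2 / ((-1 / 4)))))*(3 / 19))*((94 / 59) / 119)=245 / 34 - 22560*sqrt(3) / 133399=6.91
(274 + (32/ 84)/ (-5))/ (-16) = -17.12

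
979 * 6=5874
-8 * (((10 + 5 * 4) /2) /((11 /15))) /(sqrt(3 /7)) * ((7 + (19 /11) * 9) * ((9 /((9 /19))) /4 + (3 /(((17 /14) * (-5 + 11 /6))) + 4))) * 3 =-1149145200 * sqrt(21) /39083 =-134740.04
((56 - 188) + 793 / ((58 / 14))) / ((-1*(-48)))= 1723 / 1392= 1.24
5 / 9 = 0.56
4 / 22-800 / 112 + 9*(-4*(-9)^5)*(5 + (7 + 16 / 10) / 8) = 9943787191 / 770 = 12914009.34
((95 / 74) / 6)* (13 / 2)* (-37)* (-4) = 1235 / 6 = 205.83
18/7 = 2.57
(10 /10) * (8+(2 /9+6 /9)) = 80 /9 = 8.89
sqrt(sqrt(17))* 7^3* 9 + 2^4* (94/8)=188 + 3087* 17^(1/4)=6456.29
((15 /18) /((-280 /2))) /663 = -1 /111384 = -0.00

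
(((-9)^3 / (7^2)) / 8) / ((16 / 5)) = -0.58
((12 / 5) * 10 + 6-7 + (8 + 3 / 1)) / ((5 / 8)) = 272 / 5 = 54.40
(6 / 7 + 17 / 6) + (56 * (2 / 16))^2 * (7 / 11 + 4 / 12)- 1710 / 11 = -48163 / 462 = -104.25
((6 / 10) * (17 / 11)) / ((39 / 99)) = 153 / 65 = 2.35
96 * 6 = 576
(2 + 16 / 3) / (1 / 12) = 88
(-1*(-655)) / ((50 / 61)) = 7991 / 10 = 799.10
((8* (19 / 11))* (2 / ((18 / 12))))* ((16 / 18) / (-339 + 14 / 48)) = -0.05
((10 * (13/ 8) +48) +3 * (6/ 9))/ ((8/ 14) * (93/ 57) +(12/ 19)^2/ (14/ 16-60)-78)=-316746815/ 368499256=-0.86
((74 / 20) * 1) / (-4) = -37 / 40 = -0.92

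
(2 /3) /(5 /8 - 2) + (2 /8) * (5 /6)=-73 /264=-0.28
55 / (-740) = -11 / 148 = -0.07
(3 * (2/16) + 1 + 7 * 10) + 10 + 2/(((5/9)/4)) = 3831/40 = 95.78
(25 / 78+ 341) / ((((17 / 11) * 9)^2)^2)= 389787343 / 42742539918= 0.01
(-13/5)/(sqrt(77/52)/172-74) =4472 * sqrt(1001)/42120515455 + 1479910016/42120515455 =0.04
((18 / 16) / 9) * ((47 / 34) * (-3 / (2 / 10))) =-705 / 272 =-2.59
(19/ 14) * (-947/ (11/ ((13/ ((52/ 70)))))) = -89965/ 44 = -2044.66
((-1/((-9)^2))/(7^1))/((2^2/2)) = -1/1134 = -0.00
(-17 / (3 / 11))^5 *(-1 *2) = 1882052590.18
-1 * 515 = -515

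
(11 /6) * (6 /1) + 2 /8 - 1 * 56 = -179 /4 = -44.75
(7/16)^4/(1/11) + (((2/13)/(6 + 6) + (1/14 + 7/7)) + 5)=116065499/17891328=6.49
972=972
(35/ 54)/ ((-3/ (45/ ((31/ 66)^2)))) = -42350/ 961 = -44.07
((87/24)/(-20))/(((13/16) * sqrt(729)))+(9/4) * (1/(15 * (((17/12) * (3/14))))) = 28991/59670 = 0.49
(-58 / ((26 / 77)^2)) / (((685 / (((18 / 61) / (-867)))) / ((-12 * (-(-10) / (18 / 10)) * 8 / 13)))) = -55021120 / 5306135081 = -0.01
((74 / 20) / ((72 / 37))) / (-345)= -1369 / 248400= -0.01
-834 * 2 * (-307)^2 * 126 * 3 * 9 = -534819343464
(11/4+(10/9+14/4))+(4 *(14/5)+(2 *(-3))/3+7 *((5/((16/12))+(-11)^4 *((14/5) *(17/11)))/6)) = 26616889/360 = 73935.80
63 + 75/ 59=3792/ 59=64.27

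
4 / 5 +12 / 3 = 24 / 5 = 4.80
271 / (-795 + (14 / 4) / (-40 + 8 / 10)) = -15176 / 44525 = -0.34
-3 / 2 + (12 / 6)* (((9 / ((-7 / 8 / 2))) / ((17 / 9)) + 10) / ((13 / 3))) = -5913 / 3094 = -1.91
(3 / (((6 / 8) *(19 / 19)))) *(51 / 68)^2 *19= 171 / 4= 42.75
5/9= 0.56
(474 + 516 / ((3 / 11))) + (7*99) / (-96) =75481 / 32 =2358.78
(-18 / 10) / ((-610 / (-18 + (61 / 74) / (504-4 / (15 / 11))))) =-90093573 / 1696361200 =-0.05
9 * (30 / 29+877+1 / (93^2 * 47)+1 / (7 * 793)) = 7902.31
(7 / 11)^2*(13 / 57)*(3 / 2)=637 / 4598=0.14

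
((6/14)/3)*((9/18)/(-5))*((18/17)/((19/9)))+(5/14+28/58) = 546017/655690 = 0.83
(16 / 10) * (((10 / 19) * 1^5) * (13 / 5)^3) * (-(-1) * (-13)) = -456976 / 2375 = -192.41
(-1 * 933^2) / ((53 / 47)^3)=-90376779447 / 148877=-607056.69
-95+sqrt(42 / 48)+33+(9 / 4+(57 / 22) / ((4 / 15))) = -4403 / 88+sqrt(14) / 4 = -49.10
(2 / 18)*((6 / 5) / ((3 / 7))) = 14 / 45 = 0.31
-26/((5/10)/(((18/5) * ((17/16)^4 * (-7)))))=68403699/40960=1670.01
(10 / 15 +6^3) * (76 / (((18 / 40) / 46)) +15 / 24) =181806625 / 108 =1683394.68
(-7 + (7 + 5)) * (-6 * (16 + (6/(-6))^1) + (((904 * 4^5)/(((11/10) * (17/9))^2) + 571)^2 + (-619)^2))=282611848517234307160/1222830961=231112768265.31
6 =6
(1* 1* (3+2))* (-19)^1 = -95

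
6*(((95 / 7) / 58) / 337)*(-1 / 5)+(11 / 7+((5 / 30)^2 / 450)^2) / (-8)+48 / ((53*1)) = 5392616329054217 / 7612403924160000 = 0.71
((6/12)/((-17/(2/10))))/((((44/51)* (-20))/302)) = 453/4400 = 0.10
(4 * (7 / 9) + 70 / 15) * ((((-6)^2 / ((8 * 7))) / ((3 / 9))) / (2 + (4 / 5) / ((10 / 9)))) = 375 / 68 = 5.51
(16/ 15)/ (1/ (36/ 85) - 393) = -192/ 70315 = -0.00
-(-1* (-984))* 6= -5904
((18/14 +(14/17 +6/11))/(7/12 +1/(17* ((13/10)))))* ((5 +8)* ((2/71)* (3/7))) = 42283800/63794423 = 0.66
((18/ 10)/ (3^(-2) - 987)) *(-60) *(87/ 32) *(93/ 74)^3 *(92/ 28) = 391112960751/ 201555175808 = 1.94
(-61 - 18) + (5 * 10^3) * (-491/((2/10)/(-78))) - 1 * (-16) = 957449937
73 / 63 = 1.16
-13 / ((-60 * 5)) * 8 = 26 / 75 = 0.35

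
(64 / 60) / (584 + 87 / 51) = 272 / 149355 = 0.00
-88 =-88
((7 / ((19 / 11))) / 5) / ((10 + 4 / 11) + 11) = 847 / 22325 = 0.04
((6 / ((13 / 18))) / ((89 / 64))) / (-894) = -0.01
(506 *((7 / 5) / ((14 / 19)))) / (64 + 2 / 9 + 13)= 43263 / 3475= 12.45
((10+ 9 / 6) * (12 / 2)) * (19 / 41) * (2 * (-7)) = -18354 / 41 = -447.66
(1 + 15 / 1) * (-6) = -96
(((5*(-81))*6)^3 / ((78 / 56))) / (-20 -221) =133923132000 / 3133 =42745972.55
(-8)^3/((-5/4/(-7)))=-14336/5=-2867.20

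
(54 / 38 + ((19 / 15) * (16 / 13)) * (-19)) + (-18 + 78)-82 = -185989 / 3705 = -50.20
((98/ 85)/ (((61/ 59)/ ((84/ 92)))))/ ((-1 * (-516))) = 20237/ 10255930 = 0.00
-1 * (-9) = 9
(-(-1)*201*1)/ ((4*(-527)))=-201/ 2108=-0.10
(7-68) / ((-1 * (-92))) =-61 / 92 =-0.66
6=6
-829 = -829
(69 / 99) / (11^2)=0.01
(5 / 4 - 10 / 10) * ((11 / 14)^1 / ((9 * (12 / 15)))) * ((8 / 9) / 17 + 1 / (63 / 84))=2915 / 77112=0.04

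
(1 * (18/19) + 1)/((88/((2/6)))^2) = 37/1324224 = 0.00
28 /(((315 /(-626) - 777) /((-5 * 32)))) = 400640 /69531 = 5.76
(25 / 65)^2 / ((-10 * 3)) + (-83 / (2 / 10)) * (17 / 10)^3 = -206744453 / 101400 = -2038.90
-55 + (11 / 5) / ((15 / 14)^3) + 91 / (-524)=-472056709 / 8842500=-53.38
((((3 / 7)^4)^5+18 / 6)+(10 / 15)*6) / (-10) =-279272933785034204 / 398961331488060005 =-0.70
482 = 482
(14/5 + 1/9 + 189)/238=254/315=0.81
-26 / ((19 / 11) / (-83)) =1249.37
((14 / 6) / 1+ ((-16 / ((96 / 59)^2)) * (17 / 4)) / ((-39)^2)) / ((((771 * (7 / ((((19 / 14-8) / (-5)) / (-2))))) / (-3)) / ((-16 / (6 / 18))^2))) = 251649289 / 127693020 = 1.97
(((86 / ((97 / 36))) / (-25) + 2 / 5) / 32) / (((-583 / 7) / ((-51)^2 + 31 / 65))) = 157280417 / 183790750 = 0.86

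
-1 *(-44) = 44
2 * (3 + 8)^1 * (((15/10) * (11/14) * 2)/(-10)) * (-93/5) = 33759/350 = 96.45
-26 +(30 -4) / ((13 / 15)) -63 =-59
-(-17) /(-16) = -1.06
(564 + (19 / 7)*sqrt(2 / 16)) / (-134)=-4.22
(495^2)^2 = 60037250625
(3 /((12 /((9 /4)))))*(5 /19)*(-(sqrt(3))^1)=-45*sqrt(3) /304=-0.26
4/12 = 1/3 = 0.33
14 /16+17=143 /8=17.88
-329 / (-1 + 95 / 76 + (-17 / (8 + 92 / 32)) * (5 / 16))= 114492 / 83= 1379.42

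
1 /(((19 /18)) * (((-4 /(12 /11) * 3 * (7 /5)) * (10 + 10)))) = -9 /2926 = -0.00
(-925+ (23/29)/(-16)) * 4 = -429223/116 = -3700.20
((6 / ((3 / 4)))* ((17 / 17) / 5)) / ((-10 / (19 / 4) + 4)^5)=2476099 / 37791360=0.07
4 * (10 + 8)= 72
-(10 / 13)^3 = -1000 / 2197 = -0.46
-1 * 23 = -23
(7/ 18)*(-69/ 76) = -161/ 456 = -0.35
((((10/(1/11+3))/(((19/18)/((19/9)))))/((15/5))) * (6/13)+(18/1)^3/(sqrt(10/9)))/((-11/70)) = -122472 * sqrt(10)/11 - 1400/221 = -35214.56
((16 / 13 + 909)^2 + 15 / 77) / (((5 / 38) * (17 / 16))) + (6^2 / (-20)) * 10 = 6555152754814 / 1106105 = 5926338.60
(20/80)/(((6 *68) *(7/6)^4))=27/81634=0.00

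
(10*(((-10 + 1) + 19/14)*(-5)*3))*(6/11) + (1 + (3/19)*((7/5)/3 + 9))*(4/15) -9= 616.99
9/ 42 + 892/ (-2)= -6241/ 14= -445.79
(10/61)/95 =2/1159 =0.00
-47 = -47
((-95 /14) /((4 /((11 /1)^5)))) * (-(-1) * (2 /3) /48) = -15299845 /4032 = -3794.60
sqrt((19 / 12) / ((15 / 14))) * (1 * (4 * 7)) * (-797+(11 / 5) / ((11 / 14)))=-55594 * sqrt(1330) / 75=-27032.89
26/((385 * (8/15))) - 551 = -169669/308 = -550.87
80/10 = 8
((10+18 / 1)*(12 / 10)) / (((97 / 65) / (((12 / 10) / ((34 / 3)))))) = 19656 / 8245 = 2.38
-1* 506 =-506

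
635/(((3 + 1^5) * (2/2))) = 158.75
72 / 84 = 6 / 7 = 0.86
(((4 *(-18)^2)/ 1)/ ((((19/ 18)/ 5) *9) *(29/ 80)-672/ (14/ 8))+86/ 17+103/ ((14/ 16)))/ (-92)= -311197335/ 239799518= -1.30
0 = 0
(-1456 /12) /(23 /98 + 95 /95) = -35672 /363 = -98.27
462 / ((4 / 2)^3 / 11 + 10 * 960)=0.05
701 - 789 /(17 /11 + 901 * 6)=41688904 /59483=700.85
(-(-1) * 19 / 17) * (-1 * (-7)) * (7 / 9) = 931 / 153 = 6.08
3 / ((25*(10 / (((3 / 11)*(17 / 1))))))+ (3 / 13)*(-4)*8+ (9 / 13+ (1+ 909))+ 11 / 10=16167282 / 17875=904.46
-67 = -67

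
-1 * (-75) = 75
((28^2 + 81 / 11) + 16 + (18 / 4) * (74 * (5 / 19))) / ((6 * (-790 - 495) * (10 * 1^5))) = -93527 / 8056950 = -0.01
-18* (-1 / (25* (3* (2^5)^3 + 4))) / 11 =0.00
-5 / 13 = -0.38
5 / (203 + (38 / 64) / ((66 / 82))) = 5280 / 215147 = 0.02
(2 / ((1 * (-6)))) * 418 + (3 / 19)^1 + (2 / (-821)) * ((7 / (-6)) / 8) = -17367937 / 124792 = -139.18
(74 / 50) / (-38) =-37 / 950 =-0.04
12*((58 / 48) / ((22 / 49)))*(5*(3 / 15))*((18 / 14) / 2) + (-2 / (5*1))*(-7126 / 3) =1281581 / 1320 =970.89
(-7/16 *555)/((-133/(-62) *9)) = -5735/456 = -12.58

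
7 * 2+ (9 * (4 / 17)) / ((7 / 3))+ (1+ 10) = 3083 / 119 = 25.91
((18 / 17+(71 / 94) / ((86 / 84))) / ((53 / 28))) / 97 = 1728300 / 176629337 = 0.01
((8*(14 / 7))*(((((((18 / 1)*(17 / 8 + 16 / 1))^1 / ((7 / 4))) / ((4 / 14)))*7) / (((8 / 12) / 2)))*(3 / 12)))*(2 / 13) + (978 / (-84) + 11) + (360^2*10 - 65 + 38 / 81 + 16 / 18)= 19228993393 / 14742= 1304368.02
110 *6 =660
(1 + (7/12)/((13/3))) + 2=163/52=3.13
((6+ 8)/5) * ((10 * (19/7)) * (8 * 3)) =1824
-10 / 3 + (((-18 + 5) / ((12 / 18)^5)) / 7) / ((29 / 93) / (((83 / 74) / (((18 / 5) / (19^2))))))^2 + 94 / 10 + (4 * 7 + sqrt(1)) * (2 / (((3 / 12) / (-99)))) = -1857698.25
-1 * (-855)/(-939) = -285/313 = -0.91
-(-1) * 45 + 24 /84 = 317 /7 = 45.29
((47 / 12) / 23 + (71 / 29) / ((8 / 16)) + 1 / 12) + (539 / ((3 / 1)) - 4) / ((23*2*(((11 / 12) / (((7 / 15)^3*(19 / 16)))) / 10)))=201623761 / 19809900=10.18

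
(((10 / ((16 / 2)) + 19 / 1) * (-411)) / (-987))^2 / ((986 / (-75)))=-9235755675 / 1707610016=-5.41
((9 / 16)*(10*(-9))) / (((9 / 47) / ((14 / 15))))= -987 / 4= -246.75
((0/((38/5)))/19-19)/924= -19/924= -0.02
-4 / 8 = -1 / 2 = -0.50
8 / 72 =1 / 9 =0.11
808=808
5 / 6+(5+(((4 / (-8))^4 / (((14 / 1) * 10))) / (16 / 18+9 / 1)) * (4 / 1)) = 872227 / 149520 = 5.83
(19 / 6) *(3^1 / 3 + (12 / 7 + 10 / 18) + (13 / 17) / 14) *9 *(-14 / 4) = -135299 / 408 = -331.62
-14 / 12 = -7 / 6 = -1.17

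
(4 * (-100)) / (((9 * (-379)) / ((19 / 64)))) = 475 / 13644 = 0.03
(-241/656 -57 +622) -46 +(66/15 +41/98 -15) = 508.45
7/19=0.37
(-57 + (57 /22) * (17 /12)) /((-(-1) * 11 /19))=-89167 /968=-92.11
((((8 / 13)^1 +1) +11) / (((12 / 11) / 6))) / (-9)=-7.71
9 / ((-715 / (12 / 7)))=-108 / 5005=-0.02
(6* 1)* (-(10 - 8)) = -12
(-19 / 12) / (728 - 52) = -19 / 8112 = -0.00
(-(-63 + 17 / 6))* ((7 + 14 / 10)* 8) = 4043.20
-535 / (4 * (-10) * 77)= 107 / 616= 0.17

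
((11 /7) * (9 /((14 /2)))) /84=33 /1372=0.02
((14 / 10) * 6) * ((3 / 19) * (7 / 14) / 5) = 63 / 475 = 0.13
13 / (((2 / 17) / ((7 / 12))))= 1547 / 24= 64.46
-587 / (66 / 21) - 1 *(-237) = 1105 / 22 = 50.23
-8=-8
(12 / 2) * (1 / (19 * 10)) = 0.03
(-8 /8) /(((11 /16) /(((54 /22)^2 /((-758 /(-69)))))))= -402408 /504449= -0.80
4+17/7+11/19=932/133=7.01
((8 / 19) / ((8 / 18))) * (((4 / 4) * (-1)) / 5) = -18 / 95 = -0.19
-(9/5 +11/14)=-181/70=-2.59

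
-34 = -34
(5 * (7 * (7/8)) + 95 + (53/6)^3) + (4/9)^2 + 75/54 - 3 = 65890/81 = 813.46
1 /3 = 0.33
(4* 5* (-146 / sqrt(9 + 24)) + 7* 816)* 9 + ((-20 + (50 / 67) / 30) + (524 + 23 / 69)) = 3478128 / 67 - 8760* sqrt(33) / 11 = 47337.60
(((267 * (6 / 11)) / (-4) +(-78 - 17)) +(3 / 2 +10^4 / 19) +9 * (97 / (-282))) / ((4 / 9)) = 69542883 / 78584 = 884.95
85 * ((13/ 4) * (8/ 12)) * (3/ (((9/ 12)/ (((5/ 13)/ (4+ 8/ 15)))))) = 125/ 2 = 62.50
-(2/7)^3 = -8/343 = -0.02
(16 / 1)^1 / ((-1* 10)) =-8 / 5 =-1.60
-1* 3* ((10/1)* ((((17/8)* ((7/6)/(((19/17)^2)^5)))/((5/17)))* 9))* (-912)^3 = 567657165711.38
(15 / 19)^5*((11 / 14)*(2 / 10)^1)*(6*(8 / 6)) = 6682500 / 17332693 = 0.39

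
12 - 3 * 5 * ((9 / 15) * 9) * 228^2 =-4210692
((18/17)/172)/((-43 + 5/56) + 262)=252/8968639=0.00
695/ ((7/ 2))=198.57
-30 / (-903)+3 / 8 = 983 / 2408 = 0.41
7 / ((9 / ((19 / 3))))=133 / 27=4.93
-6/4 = -3/2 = -1.50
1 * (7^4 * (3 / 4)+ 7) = 7231 / 4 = 1807.75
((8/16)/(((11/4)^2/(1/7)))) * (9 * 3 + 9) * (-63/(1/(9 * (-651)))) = 15186528/121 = 125508.50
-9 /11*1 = -9 /11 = -0.82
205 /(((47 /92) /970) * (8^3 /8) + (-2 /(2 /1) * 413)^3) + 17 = 13358834712928 /785813941159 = 17.00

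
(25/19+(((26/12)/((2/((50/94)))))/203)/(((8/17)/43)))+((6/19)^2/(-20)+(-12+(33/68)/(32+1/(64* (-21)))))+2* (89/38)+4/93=-7348694199861689/1292093974963680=-5.69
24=24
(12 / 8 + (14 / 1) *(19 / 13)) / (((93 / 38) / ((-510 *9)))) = -16598970 / 403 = -41188.51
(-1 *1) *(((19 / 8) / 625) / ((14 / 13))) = -247 / 70000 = -0.00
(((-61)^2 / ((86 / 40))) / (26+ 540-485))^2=5538336400 / 12131289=456.53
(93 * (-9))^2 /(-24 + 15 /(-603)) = -140814369 /4829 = -29160.15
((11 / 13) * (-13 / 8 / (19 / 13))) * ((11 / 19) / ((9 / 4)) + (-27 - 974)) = 24471161 / 25992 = 941.49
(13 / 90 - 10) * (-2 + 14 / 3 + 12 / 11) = -54994 / 1485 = -37.03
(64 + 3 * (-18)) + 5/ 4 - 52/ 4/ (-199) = 9007/ 796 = 11.32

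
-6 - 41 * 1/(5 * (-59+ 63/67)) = -113953/19450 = -5.86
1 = 1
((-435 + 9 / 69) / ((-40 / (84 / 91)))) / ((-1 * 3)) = -5001 / 1495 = -3.35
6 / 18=1 / 3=0.33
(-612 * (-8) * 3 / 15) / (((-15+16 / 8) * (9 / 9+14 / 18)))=-2754 / 65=-42.37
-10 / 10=-1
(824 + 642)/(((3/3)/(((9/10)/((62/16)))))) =52776/155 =340.49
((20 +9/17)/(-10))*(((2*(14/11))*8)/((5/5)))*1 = -39088/935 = -41.81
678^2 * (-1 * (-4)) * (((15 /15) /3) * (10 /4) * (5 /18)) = 1276900 /3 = 425633.33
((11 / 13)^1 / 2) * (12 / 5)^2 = 792 / 325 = 2.44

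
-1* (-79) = 79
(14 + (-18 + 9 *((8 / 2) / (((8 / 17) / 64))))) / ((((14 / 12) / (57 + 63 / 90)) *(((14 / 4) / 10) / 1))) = 33872208 / 49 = 691269.55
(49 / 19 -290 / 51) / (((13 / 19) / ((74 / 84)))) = -111407 / 27846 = -4.00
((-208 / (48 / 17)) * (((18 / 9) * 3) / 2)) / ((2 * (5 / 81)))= -1790.10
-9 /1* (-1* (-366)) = -3294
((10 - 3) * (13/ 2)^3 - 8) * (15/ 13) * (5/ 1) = 1148625/ 104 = 11044.47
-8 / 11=-0.73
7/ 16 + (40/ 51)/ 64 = 367/ 816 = 0.45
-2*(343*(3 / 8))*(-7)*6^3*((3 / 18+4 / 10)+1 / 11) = 14067459 / 55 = 255771.98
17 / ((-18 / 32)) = -272 / 9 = -30.22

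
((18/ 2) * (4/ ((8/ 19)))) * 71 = 12141/ 2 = 6070.50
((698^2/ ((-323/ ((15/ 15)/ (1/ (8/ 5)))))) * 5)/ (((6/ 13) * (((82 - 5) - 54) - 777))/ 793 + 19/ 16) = -49453154816/ 3068177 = -16118.09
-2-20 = -22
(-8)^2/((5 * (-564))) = -16/705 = -0.02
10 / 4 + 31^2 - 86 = 1755 / 2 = 877.50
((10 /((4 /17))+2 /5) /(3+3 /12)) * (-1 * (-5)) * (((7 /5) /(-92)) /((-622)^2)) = -231 /88983320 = -0.00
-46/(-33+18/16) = 1.44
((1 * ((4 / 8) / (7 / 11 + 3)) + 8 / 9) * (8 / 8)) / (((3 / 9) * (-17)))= -739 / 4080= -0.18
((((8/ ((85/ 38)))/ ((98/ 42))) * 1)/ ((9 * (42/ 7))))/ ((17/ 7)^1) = 0.01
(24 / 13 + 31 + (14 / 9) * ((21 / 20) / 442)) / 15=435589 / 198900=2.19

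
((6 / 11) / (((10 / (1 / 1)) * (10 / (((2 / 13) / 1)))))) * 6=18 / 3575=0.01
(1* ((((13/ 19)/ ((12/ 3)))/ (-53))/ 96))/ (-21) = 13/ 8120448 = 0.00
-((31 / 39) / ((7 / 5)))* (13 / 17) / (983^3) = -155 / 339100765059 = -0.00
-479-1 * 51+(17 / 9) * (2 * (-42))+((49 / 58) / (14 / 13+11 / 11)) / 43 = -46372799 / 67338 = -688.66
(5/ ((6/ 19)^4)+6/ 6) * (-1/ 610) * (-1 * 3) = 652901/ 263520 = 2.48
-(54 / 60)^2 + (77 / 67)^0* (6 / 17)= -777 / 1700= -0.46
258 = 258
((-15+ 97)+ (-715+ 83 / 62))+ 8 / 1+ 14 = -37799 / 62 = -609.66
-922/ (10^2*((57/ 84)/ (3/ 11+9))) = -658308/ 5225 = -125.99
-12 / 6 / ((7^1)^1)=-2 / 7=-0.29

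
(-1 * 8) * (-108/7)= 864/7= 123.43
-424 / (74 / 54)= -11448 / 37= -309.41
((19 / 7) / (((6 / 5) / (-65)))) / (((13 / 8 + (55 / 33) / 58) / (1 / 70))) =-71630 / 56399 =-1.27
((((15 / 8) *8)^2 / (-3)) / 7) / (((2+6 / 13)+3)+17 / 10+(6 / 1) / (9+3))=-1625 / 1162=-1.40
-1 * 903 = -903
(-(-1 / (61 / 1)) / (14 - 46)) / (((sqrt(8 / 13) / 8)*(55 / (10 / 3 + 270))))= -41*sqrt(26) / 8052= -0.03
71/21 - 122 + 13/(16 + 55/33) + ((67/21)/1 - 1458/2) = -843.69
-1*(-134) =134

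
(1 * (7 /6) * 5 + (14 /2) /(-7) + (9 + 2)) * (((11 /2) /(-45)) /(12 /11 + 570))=-2299 /678456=-0.00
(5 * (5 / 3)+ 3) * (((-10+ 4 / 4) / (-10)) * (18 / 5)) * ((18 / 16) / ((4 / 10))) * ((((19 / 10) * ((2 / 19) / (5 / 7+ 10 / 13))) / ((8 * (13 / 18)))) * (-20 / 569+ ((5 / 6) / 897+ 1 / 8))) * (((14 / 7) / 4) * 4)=1190950929 / 2722096000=0.44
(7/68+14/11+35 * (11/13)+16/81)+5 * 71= 304179121/787644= 386.19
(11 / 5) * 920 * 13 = 26312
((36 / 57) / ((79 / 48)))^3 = 191102976 / 3381754501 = 0.06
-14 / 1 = -14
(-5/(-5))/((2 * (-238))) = -1/476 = -0.00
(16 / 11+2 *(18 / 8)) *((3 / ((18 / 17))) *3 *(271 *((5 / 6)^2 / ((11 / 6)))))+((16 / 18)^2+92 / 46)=407592743 / 78408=5198.36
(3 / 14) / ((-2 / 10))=-15 / 14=-1.07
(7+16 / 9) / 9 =79 / 81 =0.98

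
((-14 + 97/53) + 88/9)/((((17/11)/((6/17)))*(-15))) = 25102/689265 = 0.04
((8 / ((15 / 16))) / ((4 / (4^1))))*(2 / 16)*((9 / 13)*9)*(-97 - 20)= -3888 / 5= -777.60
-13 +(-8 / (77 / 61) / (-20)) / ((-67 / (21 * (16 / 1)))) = -53761 / 3685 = -14.59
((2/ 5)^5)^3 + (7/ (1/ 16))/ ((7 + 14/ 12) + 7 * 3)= 117187532768/ 30517578125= 3.84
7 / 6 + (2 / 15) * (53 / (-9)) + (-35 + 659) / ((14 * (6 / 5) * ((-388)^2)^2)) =2042547580007 / 5354250914880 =0.38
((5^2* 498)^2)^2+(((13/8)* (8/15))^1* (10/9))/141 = 91466125448793750026/3807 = 24025775006250000.01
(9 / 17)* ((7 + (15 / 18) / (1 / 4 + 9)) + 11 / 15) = 13026 / 3145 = 4.14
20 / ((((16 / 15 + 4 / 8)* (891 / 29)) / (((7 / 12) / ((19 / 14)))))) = 142100 / 795663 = 0.18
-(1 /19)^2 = -1 /361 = -0.00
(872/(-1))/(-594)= 436/297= 1.47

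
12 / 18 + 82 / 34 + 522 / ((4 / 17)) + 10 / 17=2222.17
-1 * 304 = -304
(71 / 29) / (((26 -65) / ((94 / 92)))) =-3337 / 52026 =-0.06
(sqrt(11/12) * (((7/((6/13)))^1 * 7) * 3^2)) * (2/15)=121.98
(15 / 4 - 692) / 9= -2753 / 36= -76.47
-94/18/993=-47/8937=-0.01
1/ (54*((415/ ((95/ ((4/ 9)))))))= 0.01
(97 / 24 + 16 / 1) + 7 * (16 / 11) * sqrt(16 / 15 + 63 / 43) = 112 * sqrt(1053285) / 7095 + 481 / 24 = 36.24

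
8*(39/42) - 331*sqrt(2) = 52/7 - 331*sqrt(2) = -460.68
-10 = -10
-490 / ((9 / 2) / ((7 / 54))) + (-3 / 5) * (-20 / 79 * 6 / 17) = -4588994 / 326349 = -14.06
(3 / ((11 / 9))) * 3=81 / 11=7.36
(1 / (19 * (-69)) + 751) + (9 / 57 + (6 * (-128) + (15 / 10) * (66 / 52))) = -1018423 / 68172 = -14.94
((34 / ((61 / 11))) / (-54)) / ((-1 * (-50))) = -187 / 82350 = -0.00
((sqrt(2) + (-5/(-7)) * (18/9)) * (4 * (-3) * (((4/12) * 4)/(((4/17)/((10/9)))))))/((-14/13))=4420 * sqrt(2)/63 + 44200/441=199.45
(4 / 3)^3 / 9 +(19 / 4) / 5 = 1.21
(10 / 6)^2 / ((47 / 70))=1750 / 423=4.14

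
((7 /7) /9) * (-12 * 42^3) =-98784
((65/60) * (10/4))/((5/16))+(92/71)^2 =156458/15123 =10.35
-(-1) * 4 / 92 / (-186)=-1 / 4278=-0.00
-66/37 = -1.78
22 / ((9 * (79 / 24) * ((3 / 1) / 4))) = 704 / 711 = 0.99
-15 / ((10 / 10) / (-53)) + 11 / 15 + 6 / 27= 35818 / 45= 795.96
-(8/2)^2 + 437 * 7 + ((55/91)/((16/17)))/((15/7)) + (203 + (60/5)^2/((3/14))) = 2445019/624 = 3918.30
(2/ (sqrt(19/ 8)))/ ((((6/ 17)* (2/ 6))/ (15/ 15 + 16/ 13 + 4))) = 2754* sqrt(38)/ 247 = 68.73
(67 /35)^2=4489 /1225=3.66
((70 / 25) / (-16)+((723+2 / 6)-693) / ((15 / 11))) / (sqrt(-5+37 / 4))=1589*sqrt(17) / 612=10.71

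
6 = 6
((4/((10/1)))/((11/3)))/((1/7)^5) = 100842/55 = 1833.49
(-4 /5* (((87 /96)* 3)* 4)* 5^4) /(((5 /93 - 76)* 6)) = 337125 /28252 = 11.93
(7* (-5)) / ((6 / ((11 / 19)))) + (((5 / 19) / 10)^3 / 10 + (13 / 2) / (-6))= -2447579 / 548720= -4.46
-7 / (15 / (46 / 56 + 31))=-297 / 20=-14.85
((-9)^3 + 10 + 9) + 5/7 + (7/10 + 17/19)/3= -942643/1330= -708.75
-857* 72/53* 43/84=-221106/371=-595.97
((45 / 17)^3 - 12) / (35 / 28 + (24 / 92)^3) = 1565600892 / 303127187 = 5.16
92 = 92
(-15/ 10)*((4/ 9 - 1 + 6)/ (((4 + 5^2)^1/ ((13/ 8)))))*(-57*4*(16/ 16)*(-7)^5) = -203415121/ 116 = -1753578.63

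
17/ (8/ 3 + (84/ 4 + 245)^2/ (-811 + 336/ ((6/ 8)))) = -6171/ 69788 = -0.09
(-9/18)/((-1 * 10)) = 1/20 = 0.05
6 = 6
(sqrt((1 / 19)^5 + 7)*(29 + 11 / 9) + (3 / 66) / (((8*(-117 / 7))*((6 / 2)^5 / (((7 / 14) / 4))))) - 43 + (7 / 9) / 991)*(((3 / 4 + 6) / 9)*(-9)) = 1705803397657 / 5877121536 - 204*sqrt(329321186) / 6859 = -249.49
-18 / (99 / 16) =-32 / 11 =-2.91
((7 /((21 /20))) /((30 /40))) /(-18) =-40 /81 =-0.49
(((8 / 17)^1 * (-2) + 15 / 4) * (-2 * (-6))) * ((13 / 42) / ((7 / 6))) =7449 / 833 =8.94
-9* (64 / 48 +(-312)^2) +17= -876091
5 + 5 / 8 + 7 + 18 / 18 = 109 / 8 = 13.62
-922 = -922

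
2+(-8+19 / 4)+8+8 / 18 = 259 / 36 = 7.19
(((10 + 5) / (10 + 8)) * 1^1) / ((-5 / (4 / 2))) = -1 / 3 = -0.33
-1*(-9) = 9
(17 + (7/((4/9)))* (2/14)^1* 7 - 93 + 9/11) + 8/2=-2439/44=-55.43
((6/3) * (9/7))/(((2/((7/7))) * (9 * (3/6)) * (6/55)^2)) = 3025/126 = 24.01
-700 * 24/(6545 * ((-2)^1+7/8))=1280/561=2.28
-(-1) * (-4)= -4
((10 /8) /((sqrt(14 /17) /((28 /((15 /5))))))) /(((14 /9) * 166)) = 15 * sqrt(238) /4648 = 0.05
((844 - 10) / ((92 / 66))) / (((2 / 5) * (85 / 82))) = 564201 / 391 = 1442.97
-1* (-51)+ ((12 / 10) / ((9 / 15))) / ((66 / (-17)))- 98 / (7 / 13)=-4340 / 33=-131.52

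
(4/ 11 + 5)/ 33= 59/ 363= 0.16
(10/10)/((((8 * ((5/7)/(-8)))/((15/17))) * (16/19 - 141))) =399/45271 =0.01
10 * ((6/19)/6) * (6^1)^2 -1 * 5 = 265/19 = 13.95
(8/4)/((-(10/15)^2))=-9/2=-4.50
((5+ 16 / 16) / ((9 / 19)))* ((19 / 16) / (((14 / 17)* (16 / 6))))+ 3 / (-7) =5753 / 896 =6.42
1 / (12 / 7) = 7 / 12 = 0.58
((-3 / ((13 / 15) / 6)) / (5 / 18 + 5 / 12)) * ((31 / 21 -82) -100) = 2456568 / 455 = 5399.05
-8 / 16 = -1 / 2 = -0.50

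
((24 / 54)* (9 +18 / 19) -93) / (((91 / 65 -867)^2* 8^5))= -42075 / 11662134345728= -0.00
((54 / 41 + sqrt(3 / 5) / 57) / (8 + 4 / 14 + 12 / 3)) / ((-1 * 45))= -21 / 8815 - 7 * sqrt(15) / 1102950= -0.00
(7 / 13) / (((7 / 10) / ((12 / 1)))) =120 / 13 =9.23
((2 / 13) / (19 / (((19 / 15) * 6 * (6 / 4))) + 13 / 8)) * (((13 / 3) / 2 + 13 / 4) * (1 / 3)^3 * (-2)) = -40 / 2133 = -0.02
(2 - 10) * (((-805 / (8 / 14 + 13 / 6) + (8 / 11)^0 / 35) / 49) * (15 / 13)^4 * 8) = 6667272000 / 9796423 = 680.58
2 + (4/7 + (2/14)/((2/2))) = 19/7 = 2.71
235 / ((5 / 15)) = 705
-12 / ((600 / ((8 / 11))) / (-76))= 304 / 275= 1.11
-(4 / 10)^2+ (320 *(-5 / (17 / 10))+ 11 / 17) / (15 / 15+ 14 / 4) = -800062 / 3825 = -209.17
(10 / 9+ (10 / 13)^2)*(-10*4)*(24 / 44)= -207200 / 5577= -37.15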